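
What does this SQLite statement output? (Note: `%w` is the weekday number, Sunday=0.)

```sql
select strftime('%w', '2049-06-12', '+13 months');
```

First apply '+13 months': 2049-06-12 → 2050-07-12.
2050-07-12 is a Tuesday; with Sunday=0 that is 2.

2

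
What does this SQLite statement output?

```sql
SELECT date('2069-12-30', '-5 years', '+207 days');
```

Adding -5 years to 2069-12-30 gives 2064-12-30.
Applying '+207 days' to 2064-12-30: counting 207 days forward gives 2065-07-25.

2065-07-25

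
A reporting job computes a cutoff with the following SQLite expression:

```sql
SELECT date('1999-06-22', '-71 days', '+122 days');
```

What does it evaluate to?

1999-08-12

Applying '-71 days' to 1999-06-22: counting 71 days back gives 1999-04-12.
Applying '+122 days' to 1999-04-12: counting 122 days forward gives 1999-08-12.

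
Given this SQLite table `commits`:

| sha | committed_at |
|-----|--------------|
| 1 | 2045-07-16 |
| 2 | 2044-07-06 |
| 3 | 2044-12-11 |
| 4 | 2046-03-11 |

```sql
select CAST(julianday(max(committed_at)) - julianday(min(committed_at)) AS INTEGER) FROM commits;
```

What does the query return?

MIN = 2044-07-06, MAX = 2046-03-11.
25 days remain in July 2044 after the 6th (31 − 6).
Full months from August 2044 through February 2046 contribute their day counts.
Then 11 days into March 2046.
Total: 25 + 31 + 30 + 31 + 30 + 31 + 31 + 28 + 31 + 30 + 31 + 30 + 31 + 31 + 30 + 31 + 30 + 31 + 31 + 28 + 11 = 613.

613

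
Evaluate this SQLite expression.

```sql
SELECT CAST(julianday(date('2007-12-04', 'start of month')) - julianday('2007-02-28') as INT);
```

276

`start of month` rewinds 2007-12-04 to 2007-12-01.
0 days remain in February 2007 after the 28th (28 − 28).
Full months from March 2007 through November 2007 contribute their day counts.
Then 1 day into December 2007.
Total: 0 + 31 + 30 + 31 + 30 + 31 + 31 + 30 + 31 + 30 + 1 = 276.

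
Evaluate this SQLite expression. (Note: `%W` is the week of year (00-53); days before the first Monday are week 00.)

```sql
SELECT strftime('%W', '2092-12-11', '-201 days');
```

20

First apply '-201 days': 2092-12-11 → 2092-05-24.
2092-05-24 is a Saturday. SQLite's %W counts Mondays since the year started; the result is 20.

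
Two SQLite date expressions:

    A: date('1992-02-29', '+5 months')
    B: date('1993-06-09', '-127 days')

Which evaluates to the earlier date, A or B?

A = 1992-07-29.
B = 1993-02-02.
A is earlier.

A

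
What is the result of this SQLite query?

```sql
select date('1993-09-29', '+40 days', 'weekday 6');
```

1993-11-13

September 1993 has 30 days; 1 remain after the 29th, so 2 days reach 1993-10-01.
October 1993 has 31 days; 30 remain after the 1st, so 31 days reach 1993-11-01.
Advancing 7 more days within November lands on 1993-11-08.
`weekday 6` advances to the next Saturday; 1993-11-08 is a Monday, so it moves forward to 1993-11-13.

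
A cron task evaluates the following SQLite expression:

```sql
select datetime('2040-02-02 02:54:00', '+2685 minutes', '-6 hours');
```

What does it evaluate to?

2685 minutes = 44h 45m; +2685 minutes from 2040-02-02 02:54:00 is 2040-02-03 23:39:00 (crosses midnight).
-6 hours from 2040-02-03 23:39:00 is 2040-02-03 17:39:00.

2040-02-03 17:39:00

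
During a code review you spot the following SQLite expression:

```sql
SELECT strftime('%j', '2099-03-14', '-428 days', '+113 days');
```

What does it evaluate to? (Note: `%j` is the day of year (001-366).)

123

First apply '-428 days', '+113 days': 2099-03-14 → 2098-05-03.
Day-of-year for 2098-05-03: days since 2098-01-01 inclusive = 123, zero-padded to 123.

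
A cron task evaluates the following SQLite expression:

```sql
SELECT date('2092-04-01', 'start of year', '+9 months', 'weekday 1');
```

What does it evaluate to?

2092-10-06

`start of year` rewinds 2092-04-01 to 2092-01-01.
Adding +9 months to 2092-01-01 gives 2092-10-01.
`weekday 1` advances to the next Monday; 2092-10-01 is a Wednesday, so it moves forward to 2092-10-06.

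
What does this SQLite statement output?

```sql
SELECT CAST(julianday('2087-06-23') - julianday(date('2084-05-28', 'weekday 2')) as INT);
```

1119

`weekday 2` advances to the next Tuesday; 2084-05-28 is a Sunday, so it moves forward to 2084-05-30.
1 day remains in May 2084 after the 30th (31 − 30).
Full months from June 2084 through May 2087 contribute their day counts.
Then 23 days into June 2087.
Total: 1 + 30 + 31 + 31 + 30 + 31 + 30 + 31 + 31 + 28 + 31 + 30 + 31 + 30 + 31 + 31 + 30 + 31 + 30 + 31 + 31 + 28 + 31 + 30 + 31 + 30 + 31 + 31 + 30 + 31 + 30 + 31 + 31 + 28 + 31 + 30 + 31 + 23 = 1119.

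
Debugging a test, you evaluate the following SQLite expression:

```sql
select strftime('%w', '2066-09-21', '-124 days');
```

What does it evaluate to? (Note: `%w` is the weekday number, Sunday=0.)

First apply '-124 days': 2066-09-21 → 2066-05-20.
2066-05-20 is a Thursday; with Sunday=0 that is 4.

4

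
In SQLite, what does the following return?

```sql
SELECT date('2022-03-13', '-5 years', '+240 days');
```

Adding -5 years to 2022-03-13 gives 2017-03-13.
Applying '+240 days' to 2017-03-13: counting 240 days forward gives 2017-11-08.

2017-11-08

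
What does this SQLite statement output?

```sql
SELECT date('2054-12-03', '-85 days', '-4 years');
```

Applying '-85 days' to 2054-12-03: counting 85 days back gives 2054-09-09.
Adding -4 years to 2054-09-09 gives 2050-09-09.

2050-09-09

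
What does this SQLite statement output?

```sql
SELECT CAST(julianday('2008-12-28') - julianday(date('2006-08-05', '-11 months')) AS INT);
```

Adding -11 months to 2006-08-05 gives 2005-09-05.
25 days remain in September 2005 after the 5th (30 − 5).
Full months from October 2005 through November 2008 contribute their day counts.
Then 28 days into December 2008.
Total: 25 + 31 + 30 + 31 + 31 + 28 + 31 + 30 + 31 + 30 + 31 + 31 + 30 + 31 + 30 + 31 + 31 + 28 + 31 + 30 + 31 + 30 + 31 + 31 + 30 + 31 + 30 + 31 + 31 + 29 + 31 + 30 + 31 + 30 + 31 + 31 + 30 + 31 + 30 + 28 = 1210.

1210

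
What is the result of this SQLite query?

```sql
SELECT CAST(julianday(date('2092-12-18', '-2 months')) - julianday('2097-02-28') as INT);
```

Adding -2 months to 2092-12-18 gives 2092-10-18.
13 days remain in October 2092 after the 18th (31 − 18).
Full months from November 2092 through January 2097 contribute their day counts.
Then 28 days into February 2097.
Total: 13 + 30 + 31 + 31 + 28 + 31 + 30 + 31 + 30 + 31 + 31 + 30 + 31 + 30 + 31 + 31 + 28 + 31 + 30 + 31 + 30 + 31 + 31 + 30 + 31 + 30 + 31 + 31 + 28 + 31 + 30 + 31 + 30 + 31 + 31 + 30 + 31 + 30 + 31 + 31 + 29 + 31 + 30 + 31 + 30 + 31 + 31 + 30 + 31 + 30 + 31 + 31 + 28 = 1594.
The subtraction is earlier − later, so the result is −1594 → -1594.

-1594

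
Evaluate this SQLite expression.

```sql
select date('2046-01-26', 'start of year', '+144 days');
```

2046-05-25

`start of year` rewinds 2046-01-26 to 2046-01-01.
Applying '+144 days' to 2046-01-01: counting 144 days forward gives 2046-05-25.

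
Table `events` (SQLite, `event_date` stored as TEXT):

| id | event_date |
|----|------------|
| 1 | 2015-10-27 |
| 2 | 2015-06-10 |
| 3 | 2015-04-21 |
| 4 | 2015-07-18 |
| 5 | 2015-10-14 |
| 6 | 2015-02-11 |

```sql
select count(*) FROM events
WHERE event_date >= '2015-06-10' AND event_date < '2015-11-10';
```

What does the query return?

4

Rows in [2015-06-10, 2015-11-10): 2015-10-27, 2015-06-10, 2015-07-18, 2015-10-14 → 4 rows.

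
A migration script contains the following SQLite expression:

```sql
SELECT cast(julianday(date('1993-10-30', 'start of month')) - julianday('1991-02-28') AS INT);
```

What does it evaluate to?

`start of month` rewinds 1993-10-30 to 1993-10-01.
0 days remain in February 1991 after the 28th (28 − 28).
Full months from March 1991 through September 1993 contribute their day counts.
Then 1 day into October 1993.
Total: 0 + 31 + 30 + 31 + 30 + 31 + 31 + 30 + 31 + 30 + 31 + 31 + 29 + 31 + 30 + 31 + 30 + 31 + 31 + 30 + 31 + 30 + 31 + 31 + 28 + 31 + 30 + 31 + 30 + 31 + 31 + 30 + 1 = 946.

946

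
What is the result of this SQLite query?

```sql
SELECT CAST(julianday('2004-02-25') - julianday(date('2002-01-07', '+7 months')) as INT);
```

567

Adding +7 months to 2002-01-07 gives 2002-08-07.
24 days remain in August 2002 after the 7th (31 − 7).
Full months from September 2002 through January 2004 contribute their day counts.
Then 25 days into February 2004.
Total: 24 + 30 + 31 + 30 + 31 + 31 + 28 + 31 + 30 + 31 + 30 + 31 + 31 + 30 + 31 + 30 + 31 + 31 + 25 = 567.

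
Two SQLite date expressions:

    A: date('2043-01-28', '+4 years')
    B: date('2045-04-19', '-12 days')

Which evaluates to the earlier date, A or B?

A = 2047-01-28.
B = 2045-04-07.
B is earlier.

B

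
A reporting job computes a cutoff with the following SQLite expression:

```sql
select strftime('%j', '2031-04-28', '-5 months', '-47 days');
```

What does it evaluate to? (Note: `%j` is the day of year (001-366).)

First apply '-5 months', '-47 days': 2031-04-28 → 2030-10-12.
Day-of-year for 2030-10-12: days since 2030-01-01 inclusive = 285, zero-padded to 285.

285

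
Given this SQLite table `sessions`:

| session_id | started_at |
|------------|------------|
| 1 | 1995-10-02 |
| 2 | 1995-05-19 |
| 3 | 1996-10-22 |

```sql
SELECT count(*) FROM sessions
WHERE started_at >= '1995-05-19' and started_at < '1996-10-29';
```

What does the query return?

Rows in [1995-05-19, 1996-10-29): 1995-10-02, 1995-05-19, 1996-10-22 → 3 rows.

3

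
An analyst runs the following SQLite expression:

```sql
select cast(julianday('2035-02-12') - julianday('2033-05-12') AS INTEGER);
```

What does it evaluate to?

641

19 days remain in May 2033 after the 12th (31 − 12).
Full months from June 2033 through January 2035 contribute their day counts.
Then 12 days into February 2035.
Total: 19 + 30 + 31 + 31 + 30 + 31 + 30 + 31 + 31 + 28 + 31 + 30 + 31 + 30 + 31 + 31 + 30 + 31 + 30 + 31 + 31 + 12 = 641.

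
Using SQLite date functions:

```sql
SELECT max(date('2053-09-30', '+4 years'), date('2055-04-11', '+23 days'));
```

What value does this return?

date('2053-09-30', '+4 years') → 2057-09-30.
date('2055-04-11', '+23 days') → 2055-05-04.
Later of the two is 2057-09-30.

2057-09-30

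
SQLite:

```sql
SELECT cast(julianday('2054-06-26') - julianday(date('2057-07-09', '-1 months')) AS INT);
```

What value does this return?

-1079

Adding -1 month to 2057-07-09 gives 2057-06-09.
4 days remain in June 2054 after the 26th (30 − 26).
Full months from July 2054 through May 2057 contribute their day counts.
Then 9 days into June 2057.
Total: 4 + 31 + 31 + 30 + 31 + 30 + 31 + 31 + 28 + 31 + 30 + 31 + 30 + 31 + 31 + 30 + 31 + 30 + 31 + 31 + 29 + 31 + 30 + 31 + 30 + 31 + 31 + 30 + 31 + 30 + 31 + 31 + 28 + 31 + 30 + 31 + 9 = 1079.
The subtraction is earlier − later, so the result is −1079 → -1079.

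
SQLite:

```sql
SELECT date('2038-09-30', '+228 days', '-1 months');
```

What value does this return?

Applying '+228 days' to 2038-09-30: counting 228 days forward gives 2039-05-16.
Adding -1 month to 2039-05-16 gives 2039-04-16.

2039-04-16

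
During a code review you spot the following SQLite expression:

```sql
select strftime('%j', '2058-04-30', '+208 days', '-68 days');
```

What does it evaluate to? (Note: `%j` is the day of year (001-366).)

260

First apply '+208 days', '-68 days': 2058-04-30 → 2058-09-17.
Day-of-year for 2058-09-17: days since 2058-01-01 inclusive = 260, zero-padded to 260.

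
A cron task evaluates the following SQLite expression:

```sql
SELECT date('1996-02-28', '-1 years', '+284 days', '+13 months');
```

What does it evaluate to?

Adding -1 year to 1996-02-28 gives 1995-02-28.
Applying '+284 days' to 1995-02-28: counting 284 days forward gives 1995-12-09.
Adding +13 months to 1995-12-09 gives 1997-01-09.

1997-01-09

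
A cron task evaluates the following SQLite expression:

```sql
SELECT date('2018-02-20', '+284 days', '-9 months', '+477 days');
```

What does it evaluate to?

Applying '+284 days' to 2018-02-20: counting 284 days forward gives 2018-12-01.
Adding -9 months to 2018-12-01 gives 2018-03-01.
Applying '+477 days' to 2018-03-01: counting 477 days forward gives 2019-06-21.

2019-06-21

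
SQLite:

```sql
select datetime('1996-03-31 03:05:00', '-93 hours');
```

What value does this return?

1996-03-27 06:05:00

-93 hours from 1996-03-31 03:05:00 is 1996-03-27 06:05:00 (crosses midnight).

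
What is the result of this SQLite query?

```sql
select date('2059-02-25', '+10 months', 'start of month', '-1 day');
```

Adding +10 months to 2059-02-25 gives 2059-12-25.
`start of month` rewinds 2059-12-25 to 2059-12-01.
Going back 1 day from 2059-12-01 reaches 2059-11-30 (last day of November, 30 days).

2059-11-30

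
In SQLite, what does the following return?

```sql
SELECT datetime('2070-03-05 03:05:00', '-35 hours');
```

-35 hours from 2070-03-05 03:05:00 is 2070-03-03 16:05:00 (crosses midnight).

2070-03-03 16:05:00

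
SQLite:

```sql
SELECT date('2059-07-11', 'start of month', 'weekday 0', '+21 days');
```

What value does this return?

`start of month` rewinds 2059-07-11 to 2059-07-01.
`weekday 0` advances to the next Sunday; 2059-07-01 is a Tuesday, so it moves forward to 2059-07-06.
Advancing 21 more days within July lands on 2059-07-27.

2059-07-27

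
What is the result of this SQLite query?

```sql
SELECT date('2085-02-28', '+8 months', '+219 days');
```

Adding +8 months to 2085-02-28 gives 2085-10-28.
Applying '+219 days' to 2085-10-28: counting 219 days forward gives 2086-06-04.

2086-06-04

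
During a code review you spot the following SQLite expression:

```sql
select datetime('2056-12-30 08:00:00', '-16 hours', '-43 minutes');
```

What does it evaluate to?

-16 hours from 2056-12-30 08:00:00 is 2056-12-29 16:00:00 (crosses midnight).
-43 minutes from 2056-12-29 16:00:00 is 2056-12-29 15:17:00.

2056-12-29 15:17:00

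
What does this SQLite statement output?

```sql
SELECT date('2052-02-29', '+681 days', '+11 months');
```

2054-12-10

Applying '+681 days' to 2052-02-29: counting 681 days forward gives 2054-01-10.
Adding +11 months to 2054-01-10 gives 2054-12-10.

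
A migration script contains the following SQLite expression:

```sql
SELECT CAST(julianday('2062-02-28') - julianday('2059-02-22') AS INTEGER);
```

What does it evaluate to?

1102

6 days remain in February 2059 after the 22nd (28 − 22).
Full months from March 2059 through January 2062 contribute their day counts.
Then 28 days into February 2062.
Total: 6 + 31 + 30 + 31 + 30 + 31 + 31 + 30 + 31 + 30 + 31 + 31 + 29 + 31 + 30 + 31 + 30 + 31 + 31 + 30 + 31 + 30 + 31 + 31 + 28 + 31 + 30 + 31 + 30 + 31 + 31 + 30 + 31 + 30 + 31 + 31 + 28 = 1102.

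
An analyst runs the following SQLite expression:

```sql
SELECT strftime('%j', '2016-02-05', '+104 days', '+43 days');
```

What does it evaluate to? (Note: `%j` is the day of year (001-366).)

First apply '+104 days', '+43 days': 2016-02-05 → 2016-07-01.
Day-of-year for 2016-07-01: days since 2016-01-01 inclusive = 183, zero-padded to 183.

183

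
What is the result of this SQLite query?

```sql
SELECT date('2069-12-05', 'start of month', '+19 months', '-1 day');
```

2071-06-30

`start of month` rewinds 2069-12-05 to 2069-12-01.
Adding +19 months to 2069-12-01 gives 2071-07-01.
Going back 1 day from 2071-07-01 reaches 2071-06-30 (last day of June, 30 days).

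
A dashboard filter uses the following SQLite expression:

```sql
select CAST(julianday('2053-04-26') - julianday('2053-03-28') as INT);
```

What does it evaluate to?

29

3 days remain in March 2053 after the 28th (31 − 28).
Then 26 days into April 2053.
Total: 3 + 26 = 29.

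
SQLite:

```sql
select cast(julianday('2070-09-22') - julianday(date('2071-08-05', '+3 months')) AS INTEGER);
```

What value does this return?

-409

Adding +3 months to 2071-08-05 gives 2071-11-05.
8 days remain in September 2070 after the 22nd (30 − 22).
Full months from October 2070 through October 2071 contribute their day counts.
Then 5 days into November 2071.
Total: 8 + 31 + 30 + 31 + 31 + 28 + 31 + 30 + 31 + 30 + 31 + 31 + 30 + 31 + 5 = 409.
The subtraction is earlier − later, so the result is −409 → -409.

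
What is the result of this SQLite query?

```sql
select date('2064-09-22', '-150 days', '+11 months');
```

Applying '-150 days' to 2064-09-22: counting 150 days back gives 2064-04-25.
Adding +11 months to 2064-04-25 gives 2065-03-25.

2065-03-25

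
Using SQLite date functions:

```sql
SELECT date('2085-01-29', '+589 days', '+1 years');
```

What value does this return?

2087-09-10

Applying '+589 days' to 2085-01-29: counting 589 days forward gives 2086-09-10.
Adding +1 year to 2086-09-10 gives 2087-09-10.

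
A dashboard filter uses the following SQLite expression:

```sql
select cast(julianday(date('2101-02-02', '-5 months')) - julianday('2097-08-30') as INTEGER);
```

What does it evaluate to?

1098

Adding -5 months to 2101-02-02 gives 2100-09-02.
1 day remains in August 2097 after the 30th (31 − 30).
Full months from September 2097 through August 2100 contribute their day counts.
Then 2 days into September 2100.
Total: 1 + 30 + 31 + 30 + 31 + 31 + 28 + 31 + 30 + 31 + 30 + 31 + 31 + 30 + 31 + 30 + 31 + 31 + 28 + 31 + 30 + 31 + 30 + 31 + 31 + 30 + 31 + 30 + 31 + 31 + 28 + 31 + 30 + 31 + 30 + 31 + 31 + 2 = 1098.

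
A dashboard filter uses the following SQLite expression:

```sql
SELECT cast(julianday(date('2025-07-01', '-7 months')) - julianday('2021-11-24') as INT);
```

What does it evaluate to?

Adding -7 months to 2025-07-01 gives 2024-12-01.
6 days remain in November 2021 after the 24th (30 − 24).
Full months from December 2021 through November 2024 contribute their day counts.
Then 1 day into December 2024.
Total: 6 + 31 + 31 + 28 + 31 + 30 + 31 + 30 + 31 + 31 + 30 + 31 + 30 + 31 + 31 + 28 + 31 + 30 + 31 + 30 + 31 + 31 + 30 + 31 + 30 + 31 + 31 + 29 + 31 + 30 + 31 + 30 + 31 + 31 + 30 + 31 + 30 + 1 = 1103.

1103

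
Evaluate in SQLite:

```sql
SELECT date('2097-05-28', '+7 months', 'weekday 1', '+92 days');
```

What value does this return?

Adding +7 months to 2097-05-28 gives 2097-12-28.
`weekday 1` advances to the next Monday; 2097-12-28 is a Saturday, so it moves forward to 2097-12-30.
Applying '+92 days' to 2097-12-30: counting 92 days forward gives 2098-04-01.

2098-04-01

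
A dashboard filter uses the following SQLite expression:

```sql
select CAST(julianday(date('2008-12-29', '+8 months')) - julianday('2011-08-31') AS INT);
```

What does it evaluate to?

-732

Adding +8 months to 2008-12-29 gives 2009-08-29.
2 days remain in August 2009 after the 29th (31 − 29).
Full months from September 2009 through July 2011 contribute their day counts.
Then 31 days into August 2011.
Total: 2 + 30 + 31 + 30 + 31 + 31 + 28 + 31 + 30 + 31 + 30 + 31 + 31 + 30 + 31 + 30 + 31 + 31 + 28 + 31 + 30 + 31 + 30 + 31 + 31 = 732.
The subtraction is earlier − later, so the result is −732 → -732.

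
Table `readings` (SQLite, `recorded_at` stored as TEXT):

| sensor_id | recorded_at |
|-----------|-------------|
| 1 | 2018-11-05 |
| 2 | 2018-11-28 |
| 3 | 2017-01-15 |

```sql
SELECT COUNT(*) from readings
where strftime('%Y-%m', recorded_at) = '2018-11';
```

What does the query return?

Rows with year-month 2018-11: 2018-11-05, 2018-11-28 → 2.

2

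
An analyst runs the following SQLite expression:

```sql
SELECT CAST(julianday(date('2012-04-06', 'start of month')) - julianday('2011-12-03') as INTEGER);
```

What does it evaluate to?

120

`start of month` rewinds 2012-04-06 to 2012-04-01.
28 days remain in December 2011 after the 3rd (31 − 3).
January 2012: 31 days.
February 2012: 29 days (leap year).
March 2012: 31 days.
Then 1 day into April 2012.
Total: 28 + 31 + 29 + 31 + 1 = 120.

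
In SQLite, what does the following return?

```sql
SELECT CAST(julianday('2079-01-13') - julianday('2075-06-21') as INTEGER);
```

9 days remain in June 2075 after the 21st (30 − 21).
Full months from July 2075 through December 2078 contribute their day counts.
Then 13 days into January 2079.
Total: 9 + 31 + 31 + 30 + 31 + 30 + 31 + 31 + 29 + 31 + 30 + 31 + 30 + 31 + 31 + 30 + 31 + 30 + 31 + 31 + 28 + 31 + 30 + 31 + 30 + 31 + 31 + 30 + 31 + 30 + 31 + 31 + 28 + 31 + 30 + 31 + 30 + 31 + 31 + 30 + 31 + 30 + 31 + 13 = 1302.

1302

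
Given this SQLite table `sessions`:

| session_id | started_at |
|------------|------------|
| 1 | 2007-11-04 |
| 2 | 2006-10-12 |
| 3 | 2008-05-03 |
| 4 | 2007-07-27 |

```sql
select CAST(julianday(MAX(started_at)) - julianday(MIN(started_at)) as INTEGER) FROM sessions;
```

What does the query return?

569

MIN = 2006-10-12, MAX = 2008-05-03.
19 days remain in October 2006 after the 12th (31 − 12).
Full months from November 2006 through April 2008 contribute their day counts.
Then 3 days into May 2008.
Total: 19 + 30 + 31 + 31 + 28 + 31 + 30 + 31 + 30 + 31 + 31 + 30 + 31 + 30 + 31 + 31 + 29 + 31 + 30 + 3 = 569.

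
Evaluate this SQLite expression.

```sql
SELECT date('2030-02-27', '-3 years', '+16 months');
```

2028-06-27

Adding -3 years to 2030-02-27 gives 2027-02-27.
Adding +16 months to 2027-02-27 gives 2028-06-27.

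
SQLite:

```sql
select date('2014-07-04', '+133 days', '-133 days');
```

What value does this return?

Applying '+133 days' to 2014-07-04: counting 133 days forward gives 2014-11-14.
Applying '-133 days' to 2014-11-14: counting 133 days back gives 2014-07-04.

2014-07-04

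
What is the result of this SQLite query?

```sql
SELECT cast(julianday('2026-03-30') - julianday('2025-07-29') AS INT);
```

244

2 days remain in July 2025 after the 29th (31 − 29).
Full months from August 2025 through February 2026 contribute their day counts.
Then 30 days into March 2026.
Total: 2 + 31 + 30 + 31 + 30 + 31 + 31 + 28 + 30 = 244.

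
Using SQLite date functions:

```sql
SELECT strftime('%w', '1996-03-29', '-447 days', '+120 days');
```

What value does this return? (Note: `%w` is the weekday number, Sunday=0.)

0

First apply '-447 days', '+120 days': 1996-03-29 → 1995-05-07.
1995-05-07 is a Sunday; with Sunday=0 that is 0.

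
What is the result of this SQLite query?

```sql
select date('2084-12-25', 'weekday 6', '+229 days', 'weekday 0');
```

`weekday 6` advances to the next Saturday; 2084-12-25 is a Monday, so it moves forward to 2084-12-30.
Applying '+229 days' to 2084-12-30: counting 229 days forward gives 2085-08-16.
`weekday 0` advances to the next Sunday; 2085-08-16 is a Thursday, so it moves forward to 2085-08-19.

2085-08-19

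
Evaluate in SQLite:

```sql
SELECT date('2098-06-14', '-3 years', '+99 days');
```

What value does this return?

2095-09-21

Adding -3 years to 2098-06-14 gives 2095-06-14.
Applying '+99 days' to 2095-06-14: counting 99 days forward gives 2095-09-21.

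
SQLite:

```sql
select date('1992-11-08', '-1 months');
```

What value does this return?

1992-10-08

Adding -1 month to 1992-11-08 gives 1992-10-08.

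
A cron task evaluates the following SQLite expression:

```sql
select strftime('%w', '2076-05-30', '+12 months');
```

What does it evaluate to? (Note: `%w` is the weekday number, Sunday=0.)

0

First apply '+12 months': 2076-05-30 → 2077-05-30.
2077-05-30 is a Sunday; with Sunday=0 that is 0.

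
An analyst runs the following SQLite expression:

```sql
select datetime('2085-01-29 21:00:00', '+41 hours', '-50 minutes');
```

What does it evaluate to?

2085-01-31 13:10:00

+41 hours from 2085-01-29 21:00:00 is 2085-01-31 14:00:00 (crosses midnight).
-50 minutes from 2085-01-31 14:00:00 is 2085-01-31 13:10:00.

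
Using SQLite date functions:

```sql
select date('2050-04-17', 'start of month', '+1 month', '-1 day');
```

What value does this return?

`start of month` rewinds 2050-04-17 to 2050-04-01.
Adding +1 month to 2050-04-01 gives 2050-05-01.
Going back 1 day from 2050-05-01 reaches 2050-04-30 (last day of April, 30 days).

2050-04-30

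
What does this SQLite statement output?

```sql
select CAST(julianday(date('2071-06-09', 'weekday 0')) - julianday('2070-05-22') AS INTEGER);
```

388

`weekday 0` advances to the next Sunday; 2071-06-09 is a Tuesday, so it moves forward to 2071-06-14.
9 days remain in May 2070 after the 22nd (31 − 22).
Full months from June 2070 through May 2071 contribute their day counts.
Then 14 days into June 2071.
Total: 9 + 30 + 31 + 31 + 30 + 31 + 30 + 31 + 31 + 28 + 31 + 30 + 31 + 14 = 388.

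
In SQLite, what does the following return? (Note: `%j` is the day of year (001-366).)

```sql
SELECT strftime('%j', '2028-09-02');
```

Day-of-year for 2028-09-02: days since 2028-01-01 inclusive = 246, zero-padded to 246.

246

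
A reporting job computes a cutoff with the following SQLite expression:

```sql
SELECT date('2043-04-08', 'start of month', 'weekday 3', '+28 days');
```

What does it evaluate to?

`start of month` rewinds 2043-04-08 to 2043-04-01.
`weekday 3` advances to the next Wednesday; 2043-04-01 is already a Wednesday, so it stays at 2043-04-01.
Advancing 28 more days within April lands on 2043-04-29.

2043-04-29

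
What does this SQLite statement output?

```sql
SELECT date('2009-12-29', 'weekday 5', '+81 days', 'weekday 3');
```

2010-03-24

`weekday 5` advances to the next Friday; 2009-12-29 is a Tuesday, so it moves forward to 2010-01-01.
Applying '+81 days' to 2010-01-01: counting 81 days forward gives 2010-03-23.
`weekday 3` advances to the next Wednesday; 2010-03-23 is a Tuesday, so it moves forward to 2010-03-24.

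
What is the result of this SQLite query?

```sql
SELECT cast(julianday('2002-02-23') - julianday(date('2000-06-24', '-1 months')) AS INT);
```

640

Adding -1 month to 2000-06-24 gives 2000-05-24.
7 days remain in May 2000 after the 24th (31 − 24).
Full months from June 2000 through January 2002 contribute their day counts.
Then 23 days into February 2002.
Total: 7 + 30 + 31 + 31 + 30 + 31 + 30 + 31 + 31 + 28 + 31 + 30 + 31 + 30 + 31 + 31 + 30 + 31 + 30 + 31 + 31 + 23 = 640.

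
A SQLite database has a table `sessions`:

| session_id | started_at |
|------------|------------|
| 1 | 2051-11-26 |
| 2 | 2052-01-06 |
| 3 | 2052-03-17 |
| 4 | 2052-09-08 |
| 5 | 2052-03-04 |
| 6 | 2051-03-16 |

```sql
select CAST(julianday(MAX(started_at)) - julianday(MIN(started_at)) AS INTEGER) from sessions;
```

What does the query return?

MIN = 2051-03-16, MAX = 2052-09-08.
15 days remain in March 2051 after the 16th (31 − 16).
Full months from April 2051 through August 2052 contribute their day counts.
Then 8 days into September 2052.
Total: 15 + 30 + 31 + 30 + 31 + 31 + 30 + 31 + 30 + 31 + 31 + 29 + 31 + 30 + 31 + 30 + 31 + 31 + 8 = 542.

542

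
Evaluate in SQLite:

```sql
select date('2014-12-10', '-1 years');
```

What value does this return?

Adding -1 year to 2014-12-10 gives 2013-12-10.

2013-12-10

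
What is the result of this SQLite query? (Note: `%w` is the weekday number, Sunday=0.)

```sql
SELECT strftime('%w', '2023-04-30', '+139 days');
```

6

First apply '+139 days': 2023-04-30 → 2023-09-16.
2023-09-16 is a Saturday; with Sunday=0 that is 6.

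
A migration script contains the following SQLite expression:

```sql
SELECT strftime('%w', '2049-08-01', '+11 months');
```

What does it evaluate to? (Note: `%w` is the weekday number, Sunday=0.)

5

First apply '+11 months': 2049-08-01 → 2050-07-01.
2050-07-01 is a Friday; with Sunday=0 that is 5.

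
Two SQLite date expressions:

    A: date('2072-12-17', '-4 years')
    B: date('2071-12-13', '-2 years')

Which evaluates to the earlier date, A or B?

A

A = 2068-12-17.
B = 2069-12-13.
A is earlier.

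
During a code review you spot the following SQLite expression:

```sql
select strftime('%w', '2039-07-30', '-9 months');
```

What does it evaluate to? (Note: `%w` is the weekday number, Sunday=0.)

6

First apply '-9 months': 2039-07-30 → 2038-10-30.
2038-10-30 is a Saturday; with Sunday=0 that is 6.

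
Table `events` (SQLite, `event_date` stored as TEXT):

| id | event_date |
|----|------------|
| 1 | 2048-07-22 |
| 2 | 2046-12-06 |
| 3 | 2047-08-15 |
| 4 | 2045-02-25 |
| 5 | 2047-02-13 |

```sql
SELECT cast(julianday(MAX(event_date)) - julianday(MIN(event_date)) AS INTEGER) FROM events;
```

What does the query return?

MIN = 2045-02-25, MAX = 2048-07-22.
3 days remain in February 2045 after the 25th (28 − 25).
Full months from March 2045 through June 2048 contribute their day counts.
Then 22 days into July 2048.
Total: 3 + 31 + 30 + 31 + 30 + 31 + 31 + 30 + 31 + 30 + 31 + 31 + 28 + 31 + 30 + 31 + 30 + 31 + 31 + 30 + 31 + 30 + 31 + 31 + 28 + 31 + 30 + 31 + 30 + 31 + 31 + 30 + 31 + 30 + 31 + 31 + 29 + 31 + 30 + 31 + 30 + 22 = 1243.

1243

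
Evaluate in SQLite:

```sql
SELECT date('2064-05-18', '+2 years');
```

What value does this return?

Adding +2 years to 2064-05-18 gives 2066-05-18.

2066-05-18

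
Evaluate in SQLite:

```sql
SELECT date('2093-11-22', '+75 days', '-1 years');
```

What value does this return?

Applying '+75 days' to 2093-11-22: counting 75 days forward gives 2094-02-05.
Adding -1 year to 2094-02-05 gives 2093-02-05.

2093-02-05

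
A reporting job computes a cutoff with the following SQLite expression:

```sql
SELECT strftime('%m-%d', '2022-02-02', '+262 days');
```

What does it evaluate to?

10-22

First apply '+262 days': 2022-02-02 → 2022-10-22.
`%m-%d` extracts the month-day: 10-22.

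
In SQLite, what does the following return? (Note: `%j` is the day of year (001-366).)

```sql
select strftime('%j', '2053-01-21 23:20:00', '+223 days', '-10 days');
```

234

First apply '+223 days', '-10 days': 2053-01-21 23:20:00 → 2053-08-22 23:20:00.
Day-of-year for 2053-08-22: days since 2053-01-01 inclusive = 234, zero-padded to 234.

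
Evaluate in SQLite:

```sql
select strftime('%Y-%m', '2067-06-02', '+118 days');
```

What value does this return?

2067-09

First apply '+118 days': 2067-06-02 → 2067-09-28.
`%Y-%m` extracts the year-month: 2067-09.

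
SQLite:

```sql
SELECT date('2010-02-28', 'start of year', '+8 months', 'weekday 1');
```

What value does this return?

`start of year` rewinds 2010-02-28 to 2010-01-01.
Adding +8 months to 2010-01-01 gives 2010-09-01.
`weekday 1` advances to the next Monday; 2010-09-01 is a Wednesday, so it moves forward to 2010-09-06.

2010-09-06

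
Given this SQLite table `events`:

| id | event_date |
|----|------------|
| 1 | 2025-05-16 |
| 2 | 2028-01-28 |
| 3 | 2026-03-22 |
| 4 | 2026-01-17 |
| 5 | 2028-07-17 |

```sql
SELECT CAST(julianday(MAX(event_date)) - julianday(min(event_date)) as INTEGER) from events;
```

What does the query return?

MIN = 2025-05-16, MAX = 2028-07-17.
15 days remain in May 2025 after the 16th (31 − 16).
Full months from June 2025 through June 2028 contribute their day counts.
Then 17 days into July 2028.
Total: 15 + 30 + 31 + 31 + 30 + 31 + 30 + 31 + 31 + 28 + 31 + 30 + 31 + 30 + 31 + 31 + 30 + 31 + 30 + 31 + 31 + 28 + 31 + 30 + 31 + 30 + 31 + 31 + 30 + 31 + 30 + 31 + 31 + 29 + 31 + 30 + 31 + 30 + 17 = 1158.

1158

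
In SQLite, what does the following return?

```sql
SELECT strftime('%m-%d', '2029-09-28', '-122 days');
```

First apply '-122 days': 2029-09-28 → 2029-05-29.
`%m-%d` extracts the month-day: 05-29.

05-29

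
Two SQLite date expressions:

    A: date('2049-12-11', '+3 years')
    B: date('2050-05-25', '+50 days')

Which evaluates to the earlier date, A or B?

B

A = 2052-12-11.
B = 2050-07-14.
B is earlier.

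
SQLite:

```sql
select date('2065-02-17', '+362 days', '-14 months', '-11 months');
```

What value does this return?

Applying '+362 days' to 2065-02-17: counting 362 days forward gives 2066-02-14.
Adding -14 months to 2066-02-14 gives 2064-12-14.
Adding -11 months to 2064-12-14 gives 2064-01-14.

2064-01-14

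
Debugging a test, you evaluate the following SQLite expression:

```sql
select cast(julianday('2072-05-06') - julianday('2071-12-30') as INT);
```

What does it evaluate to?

128

1 day remains in December 2071 after the 30th (31 − 30).
January 2072: 31 days.
February 2072: 29 days (leap year).
March 2072: 31 days.
April 2072: 30 days.
Then 6 days into May 2072.
Total: 1 + 31 + 29 + 31 + 30 + 6 = 128.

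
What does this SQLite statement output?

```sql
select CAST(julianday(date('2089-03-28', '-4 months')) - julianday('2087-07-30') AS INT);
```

Adding -4 months to 2089-03-28 gives 2088-11-28.
1 day remains in July 2087 after the 30th (31 − 30).
Full months from August 2087 through October 2088 contribute their day counts.
Then 28 days into November 2088.
Total: 1 + 31 + 30 + 31 + 30 + 31 + 31 + 29 + 31 + 30 + 31 + 30 + 31 + 31 + 30 + 31 + 28 = 487.

487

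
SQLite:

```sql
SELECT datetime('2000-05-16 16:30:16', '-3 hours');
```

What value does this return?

-3 hours from 2000-05-16 16:30:16 is 2000-05-16 13:30:16.

2000-05-16 13:30:16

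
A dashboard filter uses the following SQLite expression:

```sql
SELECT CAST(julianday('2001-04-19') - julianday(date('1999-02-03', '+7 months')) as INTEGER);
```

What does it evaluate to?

594

Adding +7 months to 1999-02-03 gives 1999-09-03.
27 days remain in September 1999 after the 3rd (30 − 3).
Full months from October 1999 through March 2001 contribute their day counts.
Then 19 days into April 2001.
Total: 27 + 31 + 30 + 31 + 31 + 29 + 31 + 30 + 31 + 30 + 31 + 31 + 30 + 31 + 30 + 31 + 31 + 28 + 31 + 19 = 594.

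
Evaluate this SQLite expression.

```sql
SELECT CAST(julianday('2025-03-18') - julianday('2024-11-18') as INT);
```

12 days remain in November 2024 after the 18th (30 − 18).
December 2024: 31 days.
January 2025: 31 days.
February 2025: 28 days.
Then 18 days into March 2025.
Total: 12 + 31 + 31 + 28 + 18 = 120.

120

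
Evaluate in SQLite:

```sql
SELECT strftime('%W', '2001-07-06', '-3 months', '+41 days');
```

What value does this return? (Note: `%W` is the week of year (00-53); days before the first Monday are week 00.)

First apply '-3 months', '+41 days': 2001-07-06 → 2001-05-17.
2001-05-17 is a Thursday. SQLite's %W counts Mondays since the year started; the result is 20.

20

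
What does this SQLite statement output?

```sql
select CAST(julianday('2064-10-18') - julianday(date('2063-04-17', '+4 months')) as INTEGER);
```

Adding +4 months to 2063-04-17 gives 2063-08-17.
14 days remain in August 2063 after the 17th (31 − 17).
Full months from September 2063 through September 2064 contribute their day counts.
Then 18 days into October 2064.
Total: 14 + 30 + 31 + 30 + 31 + 31 + 29 + 31 + 30 + 31 + 30 + 31 + 31 + 30 + 18 = 428.

428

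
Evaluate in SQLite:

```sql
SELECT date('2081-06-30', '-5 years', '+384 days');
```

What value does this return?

Adding -5 years to 2081-06-30 gives 2076-06-30.
Applying '+384 days' to 2076-06-30: counting 384 days forward gives 2077-07-19.

2077-07-19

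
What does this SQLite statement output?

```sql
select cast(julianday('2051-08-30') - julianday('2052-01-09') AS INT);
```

1 day remains in August 2051 after the 30th (31 − 30).
September 2051: 30 days.
October 2051: 31 days.
November 2051: 30 days.
December 2051: 31 days.
Then 9 days into January 2052.
Total: 1 + 30 + 31 + 30 + 31 + 9 = 132.
The subtraction is earlier − later, so the result is −132 → -132.

-132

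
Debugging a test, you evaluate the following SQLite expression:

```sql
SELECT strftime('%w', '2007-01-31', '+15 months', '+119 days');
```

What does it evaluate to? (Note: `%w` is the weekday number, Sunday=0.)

First apply '+15 months', '+119 days': 2007-01-31 → 2008-08-28.
2008-08-28 is a Thursday; with Sunday=0 that is 4.

4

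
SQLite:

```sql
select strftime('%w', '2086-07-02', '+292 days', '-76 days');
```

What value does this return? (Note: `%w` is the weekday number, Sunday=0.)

1

First apply '+292 days', '-76 days': 2086-07-02 → 2087-02-03.
2087-02-03 is a Monday; with Sunday=0 that is 1.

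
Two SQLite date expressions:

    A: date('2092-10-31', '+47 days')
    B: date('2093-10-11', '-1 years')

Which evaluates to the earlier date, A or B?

A = 2092-12-17.
B = 2092-10-11.
B is earlier.

B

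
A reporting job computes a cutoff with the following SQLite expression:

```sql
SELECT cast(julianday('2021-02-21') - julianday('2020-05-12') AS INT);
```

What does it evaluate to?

19 days remain in May 2020 after the 12th (31 − 12).
Full months from June 2020 through January 2021 contribute their day counts.
Then 21 days into February 2021.
Total: 19 + 30 + 31 + 31 + 30 + 31 + 30 + 31 + 31 + 21 = 285.

285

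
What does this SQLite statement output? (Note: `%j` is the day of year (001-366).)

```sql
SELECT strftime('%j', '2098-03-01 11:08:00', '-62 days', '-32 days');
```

331

First apply '-62 days', '-32 days': 2098-03-01 11:08:00 → 2097-11-27 11:08:00.
Day-of-year for 2097-11-27: days since 2097-01-01 inclusive = 331, zero-padded to 331.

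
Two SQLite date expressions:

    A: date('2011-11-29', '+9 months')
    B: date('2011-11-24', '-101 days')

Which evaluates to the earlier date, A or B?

A = 2012-08-29.
B = 2011-08-15.
B is earlier.

B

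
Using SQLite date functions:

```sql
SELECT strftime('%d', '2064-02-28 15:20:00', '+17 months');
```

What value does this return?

First apply '+17 months': 2064-02-28 15:20:00 → 2065-07-28 15:20:00.
`%d` extracts the 2-digit day of month: 28.

28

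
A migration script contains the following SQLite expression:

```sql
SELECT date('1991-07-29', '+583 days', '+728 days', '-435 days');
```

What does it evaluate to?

Applying '+583 days' to 1991-07-29: counting 583 days forward gives 1993-03-03.
Applying '+728 days' to 1993-03-03: counting 728 days forward gives 1995-03-01.
Applying '-435 days' to 1995-03-01: counting 435 days back gives 1993-12-21.

1993-12-21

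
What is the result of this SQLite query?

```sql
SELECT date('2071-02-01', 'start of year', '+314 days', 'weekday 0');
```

2071-11-15

`start of year` rewinds 2071-02-01 to 2071-01-01.
Applying '+314 days' to 2071-01-01: counting 314 days forward gives 2071-11-11.
`weekday 0` advances to the next Sunday; 2071-11-11 is a Wednesday, so it moves forward to 2071-11-15.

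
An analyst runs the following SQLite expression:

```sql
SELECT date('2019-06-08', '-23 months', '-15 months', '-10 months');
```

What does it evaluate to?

2015-06-08

Adding -23 months to 2019-06-08 gives 2017-07-08.
Adding -15 months to 2017-07-08 gives 2016-04-08.
Adding -10 months to 2016-04-08 gives 2015-06-08.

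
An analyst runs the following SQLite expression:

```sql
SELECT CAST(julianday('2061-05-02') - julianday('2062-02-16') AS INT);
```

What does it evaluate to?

-290

29 days remain in May 2061 after the 2nd (31 − 2).
Full months from June 2061 through January 2062 contribute their day counts.
Then 16 days into February 2062.
Total: 29 + 30 + 31 + 31 + 30 + 31 + 30 + 31 + 31 + 16 = 290.
The subtraction is earlier − later, so the result is −290 → -290.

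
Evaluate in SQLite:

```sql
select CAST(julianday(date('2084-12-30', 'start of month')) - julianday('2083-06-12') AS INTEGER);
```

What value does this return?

`start of month` rewinds 2084-12-30 to 2084-12-01.
18 days remain in June 2083 after the 12th (30 − 12).
Full months from July 2083 through November 2084 contribute their day counts.
Then 1 day into December 2084.
Total: 18 + 31 + 31 + 30 + 31 + 30 + 31 + 31 + 29 + 31 + 30 + 31 + 30 + 31 + 31 + 30 + 31 + 30 + 1 = 538.

538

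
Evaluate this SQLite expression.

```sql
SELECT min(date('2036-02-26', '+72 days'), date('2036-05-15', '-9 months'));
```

date('2036-02-26', '+72 days') → 2036-05-08.
date('2036-05-15', '-9 months') → 2035-08-15.
Earlier of the two is 2035-08-15.

2035-08-15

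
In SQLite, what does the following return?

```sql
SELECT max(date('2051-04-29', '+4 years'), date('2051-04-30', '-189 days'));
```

2055-04-29

date('2051-04-29', '+4 years') → 2055-04-29.
date('2051-04-30', '-189 days') → 2050-10-23.
Later of the two is 2055-04-29.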